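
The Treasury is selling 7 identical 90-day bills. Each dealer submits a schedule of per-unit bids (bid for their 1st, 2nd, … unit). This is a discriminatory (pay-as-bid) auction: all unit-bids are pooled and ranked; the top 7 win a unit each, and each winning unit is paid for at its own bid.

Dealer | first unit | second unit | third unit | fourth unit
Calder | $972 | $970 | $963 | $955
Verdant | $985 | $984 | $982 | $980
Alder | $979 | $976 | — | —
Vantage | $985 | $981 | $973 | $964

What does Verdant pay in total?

Verdant pays $3,931

Merging the schedules and taking the best 7: 985 (Verdant-1), 985 (Vantage-1), 984 (Verdant-2), 982 (Verdant-3), 981 (Vantage-2), 980 (Verdant-4), 979 (Alder-1)
Next rejected bid: $976 (not a price — pay-as-bid).
Verdant's winning unit-bids: 985 + 984 + 982 + 980 = $3,931.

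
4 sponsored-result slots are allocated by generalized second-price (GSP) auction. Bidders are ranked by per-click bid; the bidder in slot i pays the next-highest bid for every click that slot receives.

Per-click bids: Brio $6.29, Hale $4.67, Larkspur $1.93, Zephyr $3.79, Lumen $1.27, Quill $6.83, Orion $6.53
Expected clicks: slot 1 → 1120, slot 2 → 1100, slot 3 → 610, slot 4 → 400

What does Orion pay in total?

Sorting advertisers: $6.83 (Quill) > $6.53 (Orion) > $6.29 (Brio) > $4.67 (Hale) > $3.79 (Zephyr) > …
Orion holds slot 2 → pays next bid $6.29 × 1100 clicks = $6919.00.

Orion pays $6919.00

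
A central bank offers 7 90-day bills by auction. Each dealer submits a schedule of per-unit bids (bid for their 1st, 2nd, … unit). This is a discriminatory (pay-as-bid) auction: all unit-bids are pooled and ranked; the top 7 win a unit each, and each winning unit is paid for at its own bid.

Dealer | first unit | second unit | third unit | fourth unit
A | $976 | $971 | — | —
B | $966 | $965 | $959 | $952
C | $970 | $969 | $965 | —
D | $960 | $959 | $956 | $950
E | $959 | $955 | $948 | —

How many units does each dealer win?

A 2, B 2, C 3

Merging the schedules and taking the best 7: 976 (A-1), 971 (A-2), 970 (C-1), 969 (C-2), 966 (B-1), 965 (B-2), 965 (C-3)
Next rejected bid: $960 (not a price — pay-as-bid).
Allocation: A 2, B 2, C 3.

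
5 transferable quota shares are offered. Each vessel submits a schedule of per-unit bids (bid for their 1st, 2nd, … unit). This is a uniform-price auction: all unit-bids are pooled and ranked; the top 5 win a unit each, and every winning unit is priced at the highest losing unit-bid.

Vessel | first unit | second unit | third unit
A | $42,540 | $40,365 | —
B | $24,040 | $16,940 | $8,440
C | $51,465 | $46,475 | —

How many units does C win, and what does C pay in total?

C: 2 units, pays $33,880

All unit-bids, highest first — top 5: 51,465 (C-1), 46,475 (C-2), 42,540 (A-1), 40,365 (A-2), 24,040 (B-1)
Highest rejected unit-bid = $16,940.
C wins 2 unit(s) at $16,940 each.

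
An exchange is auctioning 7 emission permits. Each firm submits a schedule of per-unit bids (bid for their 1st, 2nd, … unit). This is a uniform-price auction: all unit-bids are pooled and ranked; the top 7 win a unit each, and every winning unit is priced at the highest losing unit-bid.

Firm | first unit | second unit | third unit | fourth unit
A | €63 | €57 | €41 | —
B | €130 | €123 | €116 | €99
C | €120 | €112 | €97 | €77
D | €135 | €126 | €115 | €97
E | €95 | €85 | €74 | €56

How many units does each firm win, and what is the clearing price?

All unit-bids, highest first — top 7: 135 (D-1), 130 (B-1), 126 (D-2), 123 (B-2), 120 (C-1), 116 (B-3), 115 (D-3)
Highest rejected unit-bid = €112.
Allocation: B 3, C 1, D 3.

B 3, C 1, D 3; clearing price €112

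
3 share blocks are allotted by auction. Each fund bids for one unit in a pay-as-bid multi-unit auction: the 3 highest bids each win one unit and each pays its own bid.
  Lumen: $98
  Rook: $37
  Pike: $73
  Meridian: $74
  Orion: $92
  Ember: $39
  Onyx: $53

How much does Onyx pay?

Sorting: 98 (Lumen), 92 (Orion), 74 (Meridian), 73 (Pike), 53 (Onyx), …
Top 3: Lumen, Orion, Meridian.
Onyx does not win → $0.

Onyx pays $0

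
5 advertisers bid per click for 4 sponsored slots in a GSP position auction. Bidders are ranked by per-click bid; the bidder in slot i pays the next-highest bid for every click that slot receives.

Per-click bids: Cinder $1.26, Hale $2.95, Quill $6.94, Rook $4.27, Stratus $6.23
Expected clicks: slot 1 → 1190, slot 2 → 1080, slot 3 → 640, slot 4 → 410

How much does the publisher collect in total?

Total revenue: $14429.90

Per-click bids in order: $6.94 (Quill) > $6.23 (Stratus) > $4.27 (Rook) > $2.95 (Hale) > $1.26 (Cinder)
Slot 1: Quill pays $6.23 × 1190 = $7413.70
Slot 2: Stratus pays $4.27 × 1080 = $4611.60
Slot 3: Rook pays $2.95 × 640 = $1888.00
Slot 4: Hale pays $1.26 × 410 = $516.60
Total = $14429.90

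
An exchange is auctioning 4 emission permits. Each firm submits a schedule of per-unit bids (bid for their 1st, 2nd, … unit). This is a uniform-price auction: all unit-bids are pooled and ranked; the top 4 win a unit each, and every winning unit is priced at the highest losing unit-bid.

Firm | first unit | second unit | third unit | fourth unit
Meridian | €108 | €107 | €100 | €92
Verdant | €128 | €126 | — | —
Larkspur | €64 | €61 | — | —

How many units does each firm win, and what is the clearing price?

Pooled unit-bids ranked (top 4): 128 (Verdant-1), 126 (Verdant-2), 108 (Meridian-1), 107 (Meridian-2)
The (k+1)-th unit-bid is €100.
Allocation: Meridian 2, Verdant 2.

Meridian 2, Verdant 2; clearing price €100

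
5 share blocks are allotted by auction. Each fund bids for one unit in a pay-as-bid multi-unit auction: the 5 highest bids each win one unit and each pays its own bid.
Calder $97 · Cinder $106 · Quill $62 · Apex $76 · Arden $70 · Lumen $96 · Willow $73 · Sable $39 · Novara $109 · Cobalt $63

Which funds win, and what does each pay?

Sorting: 109 (Novara), 106 (Cinder), 97 (Calder), 96 (Lumen), 76 (Apex), 73 (Willow), 70 (Arden), …
Top 5: Novara, Cinder, Calder, Lumen, Apex.
Each winner pays its own bid: Novara $109, Cinder $106, Calder $97, Lumen $96, Apex $76.

Novara $109, Cinder $106, Calder $97, Lumen $96, Apex $76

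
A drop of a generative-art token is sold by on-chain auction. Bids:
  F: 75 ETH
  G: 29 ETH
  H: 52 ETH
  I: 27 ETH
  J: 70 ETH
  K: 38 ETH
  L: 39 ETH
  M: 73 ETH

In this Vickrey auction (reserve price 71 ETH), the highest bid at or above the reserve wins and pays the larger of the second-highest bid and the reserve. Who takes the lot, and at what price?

Vickrey auction (reserve price 71 ETH): the highest bid at or above the reserve wins and pays the larger of the second-highest bid and the reserve.
Sorting bids: 75 (F) > 73 (M) > 70 (J) > 52 (H) > 39 (L) > 38 (K) > …
F has the top bid at or above the reserve (75 ETH).
max(second-highest 73 ETH, reserve 71 ETH) = 73 ETH; the reserve does not bind.

F pays 73 ETH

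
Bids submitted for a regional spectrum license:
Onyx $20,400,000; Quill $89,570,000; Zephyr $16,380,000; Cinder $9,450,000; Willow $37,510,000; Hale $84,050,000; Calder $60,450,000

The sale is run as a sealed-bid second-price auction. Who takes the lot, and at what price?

Rule: the highest bidder wins and pays the second-highest bid.
Bids ranked: 89,570,000 (Quill) > 84,050,000 (Hale) > 60,450,000 (Calder) > 37,510,000 (Willow) > 20,400,000 (Onyx) > 16,380,000 (Zephyr) > …
Quill wins with the highest bid; price is set by the runner-up at $84,050,000.

Quill pays $84,050,000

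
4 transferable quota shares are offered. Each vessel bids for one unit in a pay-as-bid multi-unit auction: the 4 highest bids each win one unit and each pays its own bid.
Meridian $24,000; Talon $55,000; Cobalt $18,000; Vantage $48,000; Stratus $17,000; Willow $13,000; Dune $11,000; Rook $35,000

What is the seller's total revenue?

Total revenue: $162,000

Sorting: 55,000 (Talon), 48,000 (Vantage), 35,000 (Rook), 24,000 (Meridian), 18,000 (Cobalt), 17,000 (Stratus), …
Top 4: Talon, Vantage, Rook, Meridian.
Total revenue = 55,000 + 48,000 + 35,000 + 24,000 = $162,000.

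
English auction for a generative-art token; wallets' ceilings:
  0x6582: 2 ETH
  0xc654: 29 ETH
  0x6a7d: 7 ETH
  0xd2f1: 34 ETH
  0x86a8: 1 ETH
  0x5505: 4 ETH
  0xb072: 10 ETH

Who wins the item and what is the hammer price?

Ascending (English) auction: the price rises until one bidder remains; the winner pays the price at which the last rival dropped out.
Limits ranked: 34 (0xd2f1) > 29 (0xc654) > 10 (0xb072) > 7 (0x6a7d) > 4 (0x5505) > 2 (0x6582) > …
Bidding ends when 0xc654 exits at 29 ETH; 0xd2f1 takes it.

0xd2f1 wins at 29 ETH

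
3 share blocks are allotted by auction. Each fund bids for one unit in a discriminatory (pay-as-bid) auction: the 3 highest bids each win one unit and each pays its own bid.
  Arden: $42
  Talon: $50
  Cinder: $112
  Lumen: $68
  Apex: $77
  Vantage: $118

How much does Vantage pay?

Sorting: 118 (Vantage), 112 (Cinder), 77 (Apex), 68 (Lumen), 50 (Talon), …
Winners (3 units): Vantage, Cinder, Apex.
Vantage wins → own bid $118.

Vantage pays $118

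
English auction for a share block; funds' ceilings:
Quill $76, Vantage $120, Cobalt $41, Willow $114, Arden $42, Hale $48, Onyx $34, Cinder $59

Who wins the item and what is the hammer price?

Vantage wins at $114

Sorting limits: 120 (Vantage) > 114 (Willow) > 76 (Quill) > 59 (Cinder) > 48 (Hale) > 42 (Arden) > …
Willow is the last rival to drop out, at $114; Vantage remains and wins at that price.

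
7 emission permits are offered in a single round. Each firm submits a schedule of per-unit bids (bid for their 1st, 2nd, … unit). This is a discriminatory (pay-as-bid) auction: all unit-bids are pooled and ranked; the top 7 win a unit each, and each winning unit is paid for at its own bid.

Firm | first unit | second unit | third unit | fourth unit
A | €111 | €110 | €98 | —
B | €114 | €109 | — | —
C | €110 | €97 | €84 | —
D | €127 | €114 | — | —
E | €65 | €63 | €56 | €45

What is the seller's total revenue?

Total revenue: €795

Merging the schedules and taking the best 7: 127 (D-1), 114 (B-1), 114 (D-2), 111 (A-1), 110 (A-2), 110 (C-1), 109 (B-2)
Next rejected bid: €98 (not a price — pay-as-bid).
Each winning unit pays its own bid.
Revenue = 127 + 114 + 114 + 111 + 110 + 110 + 109 = €795.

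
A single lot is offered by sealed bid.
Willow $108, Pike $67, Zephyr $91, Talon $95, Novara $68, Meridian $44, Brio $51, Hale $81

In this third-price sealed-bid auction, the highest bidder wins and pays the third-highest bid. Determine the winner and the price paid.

Willow pays $91

Bids in order: 108 (Willow) > 95 (Talon) > 91 (Zephyr) > 81 (Hale) > 68 (Novara) > 67 (Pike) > …
Willow wins; payment is bid #3 in the ranking = $91.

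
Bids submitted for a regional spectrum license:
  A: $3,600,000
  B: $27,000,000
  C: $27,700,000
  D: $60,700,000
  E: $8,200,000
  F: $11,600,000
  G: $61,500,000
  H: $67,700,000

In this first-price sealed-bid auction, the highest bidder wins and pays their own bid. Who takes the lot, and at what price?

First-price sealed-bid auction: the highest bidder wins and pays their own bid.
Sorting bids: 67,700,000 (H) > 61,500,000 (G) > 60,700,000 (D) > 27,700,000 (C) > 27,000,000 (B) > 11,600,000 (F) > …
First-price: H pays what they bid, $67,700,000.

H pays $67,700,000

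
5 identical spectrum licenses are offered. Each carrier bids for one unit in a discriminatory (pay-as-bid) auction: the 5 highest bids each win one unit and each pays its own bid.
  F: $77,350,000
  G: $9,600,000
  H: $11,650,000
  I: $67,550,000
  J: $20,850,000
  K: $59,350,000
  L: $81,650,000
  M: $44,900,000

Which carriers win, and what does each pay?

L $81,650,000, F $77,350,000, I $67,550,000, K $59,350,000, M $44,900,000

Ordering the bids: 81,650,000 (L), 77,350,000 (F), 67,550,000 (I), 59,350,000 (K), 44,900,000 (M), 20,850,000 (J), 11,650,000 (H), …
Top 5: L, F, I, K, M.
Each winner pays its own bid: L $81,650,000, F $77,350,000, I $67,550,000, K $59,350,000, M $44,900,000.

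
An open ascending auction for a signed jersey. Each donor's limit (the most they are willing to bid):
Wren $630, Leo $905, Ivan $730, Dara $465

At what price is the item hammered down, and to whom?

Leo wins at $730

Open ascending-bid auction: the price rises until one bidder remains; the winner pays the price at which the last rival dropped out.
Limits ranked: 905 (Leo) > 730 (Ivan) > 630 (Wren) > 465 (Dara)
Bidding ends when Ivan exits at $730; Leo takes it.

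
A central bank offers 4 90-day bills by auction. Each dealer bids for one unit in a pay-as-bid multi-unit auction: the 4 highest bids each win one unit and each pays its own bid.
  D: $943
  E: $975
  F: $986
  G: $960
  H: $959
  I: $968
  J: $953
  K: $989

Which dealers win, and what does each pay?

Ordering the bids: 989 (K), 986 (F), 975 (E), 968 (I), 960 (G), 959 (H), …
The 4 highest are K, F, E, I.
Each winner pays its own bid: K $989, F $986, E $975, I $968.

K $989, F $986, E $975, I $968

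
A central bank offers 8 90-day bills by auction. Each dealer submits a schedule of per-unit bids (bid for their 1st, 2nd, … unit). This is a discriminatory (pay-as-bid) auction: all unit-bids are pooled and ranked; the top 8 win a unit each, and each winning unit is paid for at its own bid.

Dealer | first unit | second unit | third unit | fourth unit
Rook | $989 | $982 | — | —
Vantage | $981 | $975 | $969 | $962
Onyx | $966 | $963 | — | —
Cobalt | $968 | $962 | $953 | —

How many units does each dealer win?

Cobalt 1, Onyx 2, Rook 2, Vantage 3

All unit-bids, highest first — top 8: 989 (Rook-1), 982 (Rook-2), 981 (Vantage-1), 975 (Vantage-2), 969 (Vantage-3), 968 (Cobalt-1), 966 (Onyx-1), 963 (Onyx-2)
Next rejected bid: $962 (not a price — pay-as-bid).
Allocation: Cobalt 1, Onyx 2, Rook 2, Vantage 3.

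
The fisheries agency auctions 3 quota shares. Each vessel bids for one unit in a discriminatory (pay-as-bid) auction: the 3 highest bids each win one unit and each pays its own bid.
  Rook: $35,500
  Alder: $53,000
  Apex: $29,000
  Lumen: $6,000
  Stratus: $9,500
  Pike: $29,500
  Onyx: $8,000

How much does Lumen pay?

Lumen pays $0

Ordering the bids: 53,000 (Alder), 35,500 (Rook), 29,500 (Pike), 29,000 (Apex), 9,500 (Stratus), …
The 3 highest are Alder, Rook, Pike.
Lumen does not win → $0.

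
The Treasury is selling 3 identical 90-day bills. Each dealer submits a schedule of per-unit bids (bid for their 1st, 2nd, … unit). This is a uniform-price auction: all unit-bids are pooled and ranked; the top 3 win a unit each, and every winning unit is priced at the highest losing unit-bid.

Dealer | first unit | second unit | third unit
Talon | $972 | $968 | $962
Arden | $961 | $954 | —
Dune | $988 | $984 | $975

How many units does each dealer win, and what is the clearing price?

Dune 3; clearing price $972

Merging the schedules and taking the best 3: 988 (Dune-1), 984 (Dune-2), 975 (Dune-3)
Highest rejected unit-bid = $972.
Allocation: Dune 3.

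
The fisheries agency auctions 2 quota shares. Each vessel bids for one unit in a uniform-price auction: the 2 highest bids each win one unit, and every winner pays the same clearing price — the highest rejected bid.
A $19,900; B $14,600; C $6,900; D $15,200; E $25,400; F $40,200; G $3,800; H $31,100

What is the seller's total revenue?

Total revenue: $50,800

Ordering the bids: 40,200 (F), 31,100 (H), 25,400 (E), 19,900 (A), …
Winners (2 units): F, H.
Clearing price = highest rejected bid = $25,400.
Total revenue = 2 × $25,400 = $50,800.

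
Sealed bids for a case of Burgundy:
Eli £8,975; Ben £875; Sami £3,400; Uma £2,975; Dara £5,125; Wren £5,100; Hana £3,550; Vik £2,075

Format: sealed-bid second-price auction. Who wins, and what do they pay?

Eli pays £5,125

Rule: the highest bidder wins and pays the second-highest bid.
Sorting bids: 8,975 (Eli) > 5,125 (Dara) > 5,100 (Wren) > 3,550 (Hana) > 3,400 (Sami) > 2,975 (Uma) > …
Eli wins with the highest bid; price is set by the runner-up at £5,125.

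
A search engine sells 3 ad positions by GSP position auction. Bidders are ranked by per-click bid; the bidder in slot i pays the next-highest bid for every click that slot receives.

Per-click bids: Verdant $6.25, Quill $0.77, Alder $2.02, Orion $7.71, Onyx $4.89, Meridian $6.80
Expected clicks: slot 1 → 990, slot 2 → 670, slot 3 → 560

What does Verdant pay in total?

Sorting advertisers: $7.71 (Orion) > $6.80 (Meridian) > $6.25 (Verdant) > $4.89 (Onyx) > …
Verdant holds slot 3 → pays next bid $4.89 × 560 clicks = $2738.40.

Verdant pays $2738.40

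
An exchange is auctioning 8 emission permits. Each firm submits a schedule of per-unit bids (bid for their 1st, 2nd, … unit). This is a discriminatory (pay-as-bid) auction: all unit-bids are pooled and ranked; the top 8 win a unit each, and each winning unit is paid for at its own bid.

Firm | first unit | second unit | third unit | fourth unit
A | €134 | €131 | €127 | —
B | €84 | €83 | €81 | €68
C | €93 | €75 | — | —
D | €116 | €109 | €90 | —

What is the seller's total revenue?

Pooled unit-bids ranked (top 8): 134 (A-1), 131 (A-2), 127 (A-3), 116 (D-1), 109 (D-2), 93 (C-1), 90 (D-3), 84 (B-1)
Next rejected bid: €83 (not a price — pay-as-bid).
Each winning unit pays its own bid.
Revenue = 134 + 131 + 127 + 116 + 109 + 93 + 90 + 84 = €884.

Total revenue: €884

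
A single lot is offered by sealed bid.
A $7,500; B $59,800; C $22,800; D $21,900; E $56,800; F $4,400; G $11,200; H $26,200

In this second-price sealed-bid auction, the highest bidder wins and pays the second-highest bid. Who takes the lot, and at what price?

B pays $56,800

Bids in order: 59,800 (B) > 56,800 (E) > 26,200 (H) > 22,800 (C) > 21,900 (D) > 11,200 (G) > …
Second-price: B pays E's bid of $56,800.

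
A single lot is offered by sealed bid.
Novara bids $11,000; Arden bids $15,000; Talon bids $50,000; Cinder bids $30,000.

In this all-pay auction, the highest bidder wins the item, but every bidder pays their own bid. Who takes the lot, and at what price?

Bids ranked: 50,000 (Talon) > 30,000 (Cinder) > 15,000 (Arden) > 11,000 (Novara)
Talon is highest and takes the item; every bidder forfeits their bid.

Talon pays $50,000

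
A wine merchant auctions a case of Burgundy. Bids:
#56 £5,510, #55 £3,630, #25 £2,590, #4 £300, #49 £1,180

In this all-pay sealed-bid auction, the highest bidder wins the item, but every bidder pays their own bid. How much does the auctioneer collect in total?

Total revenue: £13,210

Rule: the highest bidder wins the item, but every bidder pays their own bid.
Sorting bids: 5,510 (#56) > 3,630 (#55) > 2,590 (#25) > 1,180 (#49) > 300 (#4)
#56 wins with the top bid; all bids are sunk regardless.
Every bidder forfeits their bid regardless of winning.
Revenue = 5,510 + 3,630 + 2,590 + 300 + 1,180 = £13,210.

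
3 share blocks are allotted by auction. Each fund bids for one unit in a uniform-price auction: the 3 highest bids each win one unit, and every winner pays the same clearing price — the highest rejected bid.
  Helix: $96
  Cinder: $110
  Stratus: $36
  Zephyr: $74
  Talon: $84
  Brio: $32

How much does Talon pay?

Sorting: 110 (Cinder), 96 (Helix), 84 (Talon), 74 (Zephyr), 36 (Stratus), …
Winners (3 units): Cinder, Helix, Talon.
First losing bid is Zephyr's $74, which sets the uniform price.
Talon wins → pays $74.

Talon pays $74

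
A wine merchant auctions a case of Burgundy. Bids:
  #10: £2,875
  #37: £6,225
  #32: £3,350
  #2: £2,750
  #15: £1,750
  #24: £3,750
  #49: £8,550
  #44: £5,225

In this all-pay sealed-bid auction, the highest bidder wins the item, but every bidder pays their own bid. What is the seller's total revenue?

Total revenue: £34,475

Sorting bids: 8,550 (#49) > 6,225 (#37) > 5,225 (#44) > 3,750 (#24) > 3,350 (#32) > 2,875 (#10) > …
#49 wins with the top bid; all bids are sunk regardless.
Every bidder forfeits their bid regardless of winning.
Revenue = 2,875 + 6,225 + 3,350 + 2,750 + 1,750 + 3,750 + 8,550 + 5,225 = £34,475.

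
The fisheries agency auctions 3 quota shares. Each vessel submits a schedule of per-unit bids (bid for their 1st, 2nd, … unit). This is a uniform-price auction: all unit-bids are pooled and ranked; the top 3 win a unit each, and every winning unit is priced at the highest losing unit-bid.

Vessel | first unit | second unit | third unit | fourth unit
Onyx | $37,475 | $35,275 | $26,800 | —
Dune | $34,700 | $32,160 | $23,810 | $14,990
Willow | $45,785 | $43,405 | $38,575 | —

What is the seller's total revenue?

All unit-bids, highest first — top 3: 45,785 (Willow-1), 43,405 (Willow-2), 38,575 (Willow-3)
Highest rejected unit-bid = $37,475.
Allocation: Willow 3. Every unit priced at $37,475.
Revenue = 3 × 37,475 = $112,425.

Total revenue: $112,425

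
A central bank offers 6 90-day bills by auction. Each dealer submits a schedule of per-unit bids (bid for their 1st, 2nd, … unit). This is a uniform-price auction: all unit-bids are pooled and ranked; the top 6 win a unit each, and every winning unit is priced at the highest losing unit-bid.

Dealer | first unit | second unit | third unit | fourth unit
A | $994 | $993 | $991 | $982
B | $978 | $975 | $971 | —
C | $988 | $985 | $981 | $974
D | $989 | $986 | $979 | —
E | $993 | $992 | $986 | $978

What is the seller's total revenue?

Merging the schedules and taking the best 6: 994 (A-1), 993 (A-2), 993 (E-1), 992 (E-2), 991 (A-3), 989 (D-1)
Highest rejected unit-bid = $988.
Allocation: A 3, D 1, E 2. Every unit priced at $988.
Revenue = 6 × 988 = $5,928.

Total revenue: $5,928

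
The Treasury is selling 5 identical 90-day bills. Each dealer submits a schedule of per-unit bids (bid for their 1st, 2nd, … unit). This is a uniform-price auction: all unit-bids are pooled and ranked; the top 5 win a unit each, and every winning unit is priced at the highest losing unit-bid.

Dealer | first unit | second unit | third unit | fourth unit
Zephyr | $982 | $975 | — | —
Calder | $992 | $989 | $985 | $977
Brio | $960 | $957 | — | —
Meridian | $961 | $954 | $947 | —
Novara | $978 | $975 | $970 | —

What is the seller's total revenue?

Pooled unit-bids ranked (top 5): 992 (Calder-1), 989 (Calder-2), 985 (Calder-3), 982 (Zephyr-1), 978 (Novara-1)
The (k+1)-th unit-bid is $977.
Allocation: Calder 3, Novara 1, Zephyr 1. Every unit priced at $977.
Revenue = 5 × 977 = $4,885.

Total revenue: $4,885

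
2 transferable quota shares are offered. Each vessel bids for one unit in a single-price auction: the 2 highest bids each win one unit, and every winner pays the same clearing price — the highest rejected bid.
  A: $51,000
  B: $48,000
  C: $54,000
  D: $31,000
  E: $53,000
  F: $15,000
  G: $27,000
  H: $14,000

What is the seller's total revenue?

Total revenue: $102,000

Ordering the bids: 54,000 (C), 53,000 (E), 51,000 (A), 48,000 (B), …
Top 2: C, E.
First losing bid is A's $51,000, which sets the uniform price.
Total revenue = 2 × $51,000 = $102,000.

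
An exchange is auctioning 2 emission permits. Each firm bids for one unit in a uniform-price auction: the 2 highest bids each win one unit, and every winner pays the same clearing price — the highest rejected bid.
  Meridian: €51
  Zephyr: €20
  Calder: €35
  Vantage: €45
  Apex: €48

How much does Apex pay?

Apex pays €45

Bids ranked high→low: 51 (Meridian), 48 (Apex), 45 (Vantage), 35 (Calder), …
Winners (2 units): Meridian, Apex.
First losing bid is Vantage's €45, which sets the uniform price.
Apex wins → pays €45.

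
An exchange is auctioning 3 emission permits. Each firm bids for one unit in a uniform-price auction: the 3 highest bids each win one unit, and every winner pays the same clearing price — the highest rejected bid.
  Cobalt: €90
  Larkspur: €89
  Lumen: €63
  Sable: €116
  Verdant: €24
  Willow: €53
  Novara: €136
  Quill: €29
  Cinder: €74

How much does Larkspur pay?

Larkspur pays €0

Bids ranked high→low: 136 (Novara), 116 (Sable), 90 (Cobalt), 89 (Larkspur), 74 (Cinder), …
The 3 highest are Novara, Sable, Cobalt.
Highest unsuccessful bid: €89 → clearing price.
Larkspur does not win → pays €0.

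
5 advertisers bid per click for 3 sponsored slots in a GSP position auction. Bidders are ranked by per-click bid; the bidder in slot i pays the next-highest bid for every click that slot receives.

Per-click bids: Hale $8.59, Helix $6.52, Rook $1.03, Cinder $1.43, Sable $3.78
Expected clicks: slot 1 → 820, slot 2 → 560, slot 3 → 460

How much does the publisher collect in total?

Ranked by bid: $8.59 (Hale) > $6.52 (Helix) > $3.78 (Sable) > $1.43 (Cinder) > …
Slot 1: Hale pays $6.52 × 820 = $5346.40
Slot 2: Helix pays $3.78 × 560 = $2116.80
Slot 3: Sable pays $1.43 × 460 = $657.80
Total = $8121.00

Total revenue: $8121.00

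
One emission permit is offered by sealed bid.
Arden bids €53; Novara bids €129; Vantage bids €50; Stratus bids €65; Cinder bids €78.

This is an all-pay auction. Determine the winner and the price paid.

Novara pays €129

Rule: the highest bidder wins the item, but every bidder pays their own bid.
Bids ranked: 129 (Novara) > 78 (Cinder) > 65 (Stratus) > 53 (Arden) > 50 (Vantage)
Novara wins with the top bid; all bids are sunk regardless.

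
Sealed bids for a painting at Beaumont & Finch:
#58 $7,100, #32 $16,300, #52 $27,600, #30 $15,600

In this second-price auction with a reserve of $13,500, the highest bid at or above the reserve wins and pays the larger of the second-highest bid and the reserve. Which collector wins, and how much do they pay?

#52 pays $16,300

Rule: the highest bid at or above the reserve wins and pays the larger of the second-highest bid and the reserve.
Bids in order: 27,600 (#52) > 16,300 (#32) > 15,600 (#30) > 7,100 (#58)
#52 has the top bid at or above the reserve ($27,600).
Second-highest bid $16,300 exceeds the reserve $13,500 → payment $16,300.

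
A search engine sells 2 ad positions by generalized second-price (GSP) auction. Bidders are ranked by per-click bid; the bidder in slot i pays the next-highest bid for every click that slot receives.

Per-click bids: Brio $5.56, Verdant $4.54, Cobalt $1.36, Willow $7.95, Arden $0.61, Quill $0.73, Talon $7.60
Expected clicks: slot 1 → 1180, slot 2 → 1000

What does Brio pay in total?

Brio pays $0.00

Ranked by bid: $7.95 (Willow) > $7.60 (Talon) > $5.56 (Brio) > …
Brio ranks below slot 2 → no slot, pays nothing.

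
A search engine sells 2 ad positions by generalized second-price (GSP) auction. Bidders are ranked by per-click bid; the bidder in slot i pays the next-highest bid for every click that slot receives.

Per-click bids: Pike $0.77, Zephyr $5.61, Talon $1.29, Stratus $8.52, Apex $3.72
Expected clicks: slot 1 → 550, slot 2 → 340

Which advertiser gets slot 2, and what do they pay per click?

Ranked by bid: $8.52 (Stratus) > $5.61 (Zephyr) > $3.72 (Apex) > …
Slot 2 goes to the second-ranked bidder, Zephyr, who pays the next bid down: $3.72/click.

Zephyr; $3.72 per click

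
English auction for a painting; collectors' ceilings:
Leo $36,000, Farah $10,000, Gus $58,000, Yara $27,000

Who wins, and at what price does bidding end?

Sorting limits: 58,000 (Gus) > 36,000 (Leo) > 27,000 (Yara) > 10,000 (Farah)
Leo is the last rival to drop out, at $36,000; Gus remains and wins at that price.

Gus wins at $36,000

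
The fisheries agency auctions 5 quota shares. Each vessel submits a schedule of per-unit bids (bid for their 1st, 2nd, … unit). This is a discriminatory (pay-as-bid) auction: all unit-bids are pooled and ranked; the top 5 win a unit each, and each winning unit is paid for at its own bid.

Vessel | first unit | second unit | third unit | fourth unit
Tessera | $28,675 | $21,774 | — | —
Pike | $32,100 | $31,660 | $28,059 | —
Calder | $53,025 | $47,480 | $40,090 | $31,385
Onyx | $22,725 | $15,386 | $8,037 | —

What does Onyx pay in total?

Merging the schedules and taking the best 5: 53,025 (Calder-1), 47,480 (Calder-2), 40,090 (Calder-3), 32,100 (Pike-1), 31,660 (Pike-2)
Next rejected bid: $31,385 (not a price — pay-as-bid).
Onyx wins no units.

Onyx pays $0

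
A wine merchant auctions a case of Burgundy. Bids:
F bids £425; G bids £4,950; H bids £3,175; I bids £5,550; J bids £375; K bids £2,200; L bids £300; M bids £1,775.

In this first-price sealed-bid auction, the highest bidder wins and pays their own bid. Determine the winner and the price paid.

Bids in order: 5,550 (I) > 4,950 (G) > 3,175 (H) > 2,200 (K) > 1,775 (M) > 425 (F) > …
First-price: I pays what they bid, £5,550.

I pays £5,550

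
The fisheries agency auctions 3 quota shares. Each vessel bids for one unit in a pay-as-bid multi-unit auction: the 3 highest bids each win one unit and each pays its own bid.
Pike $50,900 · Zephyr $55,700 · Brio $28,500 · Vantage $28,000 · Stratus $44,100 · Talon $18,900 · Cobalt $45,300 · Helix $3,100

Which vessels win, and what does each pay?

Bids ranked high→low: 55,700 (Zephyr), 50,900 (Pike), 45,300 (Cobalt), 44,100 (Stratus), 28,500 (Brio), …
The 3 highest are Zephyr, Pike, Cobalt.
Each winner pays its own bid: Zephyr $55,700, Pike $50,900, Cobalt $45,300.

Zephyr $55,700, Pike $50,900, Cobalt $45,300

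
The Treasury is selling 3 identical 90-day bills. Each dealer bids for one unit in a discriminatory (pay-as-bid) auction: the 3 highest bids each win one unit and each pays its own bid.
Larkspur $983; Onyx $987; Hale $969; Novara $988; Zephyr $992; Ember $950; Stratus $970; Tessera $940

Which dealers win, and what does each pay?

Bids ranked high→low: 992 (Zephyr), 988 (Novara), 987 (Onyx), 983 (Larkspur), 970 (Stratus), …
Top 3: Zephyr, Novara, Onyx.
Each winner pays its own bid: Zephyr $992, Novara $988, Onyx $987.

Zephyr $992, Novara $988, Onyx $987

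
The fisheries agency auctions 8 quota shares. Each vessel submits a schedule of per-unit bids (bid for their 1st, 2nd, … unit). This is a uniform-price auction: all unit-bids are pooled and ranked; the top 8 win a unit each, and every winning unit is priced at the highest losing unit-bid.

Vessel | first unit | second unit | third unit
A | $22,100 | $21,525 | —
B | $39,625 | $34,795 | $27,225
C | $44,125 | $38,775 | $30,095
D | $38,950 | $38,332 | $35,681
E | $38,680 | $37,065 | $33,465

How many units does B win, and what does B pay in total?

All unit-bids, highest first — top 8: 44,125 (C-1), 39,625 (B-1), 38,950 (D-1), 38,775 (C-2), 38,680 (E-1), 38,332 (D-2), 37,065 (E-2), 35,681 (D-3)
Highest rejected unit-bid = $34,795.
B wins 1 unit(s) at $34,795 each.

B: 1 unit, pays $34,795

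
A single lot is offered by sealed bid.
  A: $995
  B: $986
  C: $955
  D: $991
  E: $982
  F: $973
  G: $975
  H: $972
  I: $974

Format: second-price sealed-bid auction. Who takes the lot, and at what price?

A pays $991

Sorting bids: 995 (A) > 991 (D) > 986 (B) > 982 (E) > 975 (G) > 974 (I) > …
A wins with the highest bid; price is set by the runner-up at $991.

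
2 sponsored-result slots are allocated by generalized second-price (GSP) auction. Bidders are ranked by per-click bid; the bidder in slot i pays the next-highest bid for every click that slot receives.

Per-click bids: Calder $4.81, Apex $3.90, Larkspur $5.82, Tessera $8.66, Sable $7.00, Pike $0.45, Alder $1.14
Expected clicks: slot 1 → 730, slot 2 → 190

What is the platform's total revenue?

Per-click bids in order: $8.66 (Tessera) > $7.00 (Sable) > $5.82 (Larkspur) > …
Slot 1: Tessera pays $7.00 × 730 = $5110.00
Slot 2: Sable pays $5.82 × 190 = $1105.80
Total = $6215.80

Total revenue: $6215.80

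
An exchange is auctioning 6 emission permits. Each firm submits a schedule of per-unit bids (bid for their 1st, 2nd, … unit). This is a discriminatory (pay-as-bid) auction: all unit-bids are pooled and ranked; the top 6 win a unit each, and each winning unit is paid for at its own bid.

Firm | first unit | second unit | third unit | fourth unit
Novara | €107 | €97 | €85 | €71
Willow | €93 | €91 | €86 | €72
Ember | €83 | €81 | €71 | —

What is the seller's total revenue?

Total revenue: €559

All unit-bids, highest first — top 6: 107 (Novara-1), 97 (Novara-2), 93 (Willow-1), 91 (Willow-2), 86 (Willow-3), 85 (Novara-3)
Next rejected bid: €83 (not a price — pay-as-bid).
Each winning unit pays its own bid.
Revenue = 107 + 97 + 93 + 91 + 86 + 85 = €559.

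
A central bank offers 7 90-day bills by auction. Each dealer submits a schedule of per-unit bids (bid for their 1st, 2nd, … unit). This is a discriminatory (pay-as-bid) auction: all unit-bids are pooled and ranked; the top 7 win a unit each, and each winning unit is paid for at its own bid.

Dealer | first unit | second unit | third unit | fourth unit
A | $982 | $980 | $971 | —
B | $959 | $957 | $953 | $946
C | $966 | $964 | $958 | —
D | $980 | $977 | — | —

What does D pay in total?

All unit-bids, highest first — top 7: 982 (A-1), 980 (A-2), 980 (D-1), 977 (D-2), 971 (A-3), 966 (C-1), 964 (C-2)
Next rejected bid: $959 (not a price — pay-as-bid).
D's winning unit-bids: 980 + 977 = $1,957.

D pays $1,957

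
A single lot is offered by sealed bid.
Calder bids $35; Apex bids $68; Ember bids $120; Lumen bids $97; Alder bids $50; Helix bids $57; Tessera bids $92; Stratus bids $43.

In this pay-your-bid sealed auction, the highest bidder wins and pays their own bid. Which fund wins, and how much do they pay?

Ember pays $120

Pay-your-bid sealed auction: the highest bidder wins and pays their own bid.
Sorting bids: 120 (Ember) > 97 (Lumen) > 92 (Tessera) > 68 (Apex) > 57 (Helix) > 50 (Alder) > …
Ember has the highest bid and pays exactly that: $120.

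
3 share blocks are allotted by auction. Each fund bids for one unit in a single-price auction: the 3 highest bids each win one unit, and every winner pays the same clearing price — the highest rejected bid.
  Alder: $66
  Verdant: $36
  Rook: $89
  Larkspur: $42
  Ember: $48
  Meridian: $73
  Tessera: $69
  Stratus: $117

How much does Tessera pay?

Tessera pays $0

Sorting: 117 (Stratus), 89 (Rook), 73 (Meridian), 69 (Tessera), 66 (Alder), …
The 3 highest are Stratus, Rook, Meridian.
First losing bid is Tessera's $69, which sets the uniform price.
Tessera does not win → pays $0.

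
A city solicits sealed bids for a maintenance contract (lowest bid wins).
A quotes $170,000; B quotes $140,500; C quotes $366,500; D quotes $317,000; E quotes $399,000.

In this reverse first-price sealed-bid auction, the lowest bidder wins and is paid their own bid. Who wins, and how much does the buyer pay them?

Reverse first-price sealed-bid auction: the lowest bidder wins and is paid their own bid.
Bids ranked: 140,500 (B) < 170,000 (A) < 317,000 (D) < 366,500 (C) < 399,000 (E)
B has the lowest bid and is paid exactly that: $140,500.

B is paid $140,500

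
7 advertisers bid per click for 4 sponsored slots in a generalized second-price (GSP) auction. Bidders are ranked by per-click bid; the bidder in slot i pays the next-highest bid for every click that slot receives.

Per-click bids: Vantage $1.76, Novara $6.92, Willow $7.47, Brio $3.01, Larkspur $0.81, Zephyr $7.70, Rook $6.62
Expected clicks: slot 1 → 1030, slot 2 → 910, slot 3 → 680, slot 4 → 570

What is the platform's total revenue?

Sorting advertisers: $7.70 (Zephyr) > $7.47 (Willow) > $6.92 (Novara) > $6.62 (Rook) > $3.01 (Brio) > …
Slot 1: Zephyr pays $7.47 × 1030 = $7694.10
Slot 2: Willow pays $6.92 × 910 = $6297.20
Slot 3: Novara pays $6.62 × 680 = $4501.60
Slot 4: Rook pays $3.01 × 570 = $1715.70
Total = $20208.60

Total revenue: $20208.60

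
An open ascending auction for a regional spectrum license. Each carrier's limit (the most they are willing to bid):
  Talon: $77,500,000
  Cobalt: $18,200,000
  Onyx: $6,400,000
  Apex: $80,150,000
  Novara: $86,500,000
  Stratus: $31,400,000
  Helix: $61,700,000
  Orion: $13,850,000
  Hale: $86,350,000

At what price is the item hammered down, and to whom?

Novara wins at $86,350,000

Rule: the price rises until one bidder remains; the winner pays the price at which the last rival dropped out.
Sorting limits: 86,500,000 (Novara) > 86,350,000 (Hale) > 80,150,000 (Apex) > 77,500,000 (Talon) > 61,700,000 (Helix) > 31,400,000 (Stratus) > …
Bidding ends when Hale exits at $86,350,000; Novara takes it.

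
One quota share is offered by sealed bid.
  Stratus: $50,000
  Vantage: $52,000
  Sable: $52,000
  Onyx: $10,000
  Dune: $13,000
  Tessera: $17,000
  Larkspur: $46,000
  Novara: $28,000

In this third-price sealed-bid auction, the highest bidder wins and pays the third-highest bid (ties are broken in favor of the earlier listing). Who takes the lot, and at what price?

Vantage pays $50,000

Bids in order: 52,000 (Vantage) > 52,000 (Sable) > 50,000 (Stratus) > 46,000 (Larkspur) > 28,000 (Novara) > 17,000 (Tessera) > …
Tie at $52,000 → Vantage wins by tie-break.
Vantage wins; payment is bid #3 in the ranking = $50,000.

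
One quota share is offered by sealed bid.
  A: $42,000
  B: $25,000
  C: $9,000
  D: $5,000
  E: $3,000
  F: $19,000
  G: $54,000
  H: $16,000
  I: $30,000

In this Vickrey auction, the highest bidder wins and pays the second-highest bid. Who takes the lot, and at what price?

Rule: the highest bidder wins and pays the second-highest bid.
Sorting bids: 54,000 (G) > 42,000 (A) > 30,000 (I) > 25,000 (B) > 19,000 (F) > 16,000 (H) > …
G is highest; pays the second-highest bid, $42,000.

G pays $42,000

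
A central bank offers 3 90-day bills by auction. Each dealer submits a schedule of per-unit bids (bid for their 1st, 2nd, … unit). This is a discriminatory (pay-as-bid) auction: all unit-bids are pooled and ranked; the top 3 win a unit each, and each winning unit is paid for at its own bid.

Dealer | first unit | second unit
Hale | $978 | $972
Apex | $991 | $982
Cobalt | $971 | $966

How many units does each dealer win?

Apex 2, Hale 1

Merging the schedules and taking the best 3: 991 (Apex-1), 982 (Apex-2), 978 (Hale-1)
Next rejected bid: $972 (not a price — pay-as-bid).
Allocation: Apex 2, Hale 1.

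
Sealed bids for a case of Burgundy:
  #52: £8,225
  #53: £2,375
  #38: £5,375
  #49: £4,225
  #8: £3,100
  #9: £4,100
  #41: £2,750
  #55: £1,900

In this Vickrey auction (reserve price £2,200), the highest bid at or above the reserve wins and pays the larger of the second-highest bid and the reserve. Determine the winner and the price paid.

Bids ranked: 8,225 (#52) > 5,375 (#38) > 4,225 (#49) > 4,100 (#9) > 3,100 (#8) > 2,750 (#41) > …
#52 has the top bid at or above the reserve (£8,225).
max(second-highest £5,375, reserve £2,200) = £5,375; the reserve does not bind.

#52 pays £5,375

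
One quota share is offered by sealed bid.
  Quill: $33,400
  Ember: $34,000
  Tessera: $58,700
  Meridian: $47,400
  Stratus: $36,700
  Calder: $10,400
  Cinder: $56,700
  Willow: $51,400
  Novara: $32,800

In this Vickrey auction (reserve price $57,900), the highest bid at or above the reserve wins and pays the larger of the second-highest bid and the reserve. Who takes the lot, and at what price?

Bids in order: 58,700 (Tessera) > 56,700 (Cinder) > 51,400 (Willow) > 47,400 (Meridian) > 36,700 (Stratus) > 34,000 (Ember) > …
Tessera has the top bid at or above the reserve ($58,700).
Second-highest bid $56,700 is below the reserve $57,900, so the reserve binds → payment $57,900.

Tessera pays $57,900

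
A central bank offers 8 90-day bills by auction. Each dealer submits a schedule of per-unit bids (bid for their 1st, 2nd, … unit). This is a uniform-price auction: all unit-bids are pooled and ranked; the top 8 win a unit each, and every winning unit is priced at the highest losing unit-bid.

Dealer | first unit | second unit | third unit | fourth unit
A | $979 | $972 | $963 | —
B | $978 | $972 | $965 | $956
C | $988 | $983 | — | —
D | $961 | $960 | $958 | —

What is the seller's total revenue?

Total revenue: $7,688

Merging the schedules and taking the best 8: 988 (C-1), 983 (C-2), 979 (A-1), 978 (B-1), 972 (A-2), 972 (B-2), 965 (B-3), 963 (A-3)
The (k+1)-th unit-bid is $961.
Allocation: A 3, B 3, C 2. Every unit priced at $961.
Revenue = 8 × 961 = $7,688.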